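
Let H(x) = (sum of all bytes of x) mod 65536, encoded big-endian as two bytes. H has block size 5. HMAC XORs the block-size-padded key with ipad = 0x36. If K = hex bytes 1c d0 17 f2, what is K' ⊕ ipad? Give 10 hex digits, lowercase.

2ae621c436

Key hex bytes 1c d0 17 f2 is 4 bytes ≤ B = 5; zero-pad to 5 bytes: K' = 1c d0 17 f2 00.
XOR each byte with 0x36: 1c⊕36=2a, d0⊕36=e6, 17⊕36=21, f2⊕36=c4, 00⊕36=36.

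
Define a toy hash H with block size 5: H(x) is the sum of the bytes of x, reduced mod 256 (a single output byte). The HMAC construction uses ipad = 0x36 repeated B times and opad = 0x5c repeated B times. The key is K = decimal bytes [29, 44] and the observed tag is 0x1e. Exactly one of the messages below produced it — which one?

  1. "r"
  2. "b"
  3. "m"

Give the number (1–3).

1

Key decimal bytes [29, 44] = 1d 2c is 2 bytes ≤ B = 5; zero-pad to 5 bytes: K' = 1d 2c 00 00 00.
K' ⊕ ipad = 2b 1a 36 36 36; K' ⊕ opad = 41 70 5c 5c 5c.
m1: inner = H(2b 1a 36 36 36 72) = 59; tag = H(41 70 5c 5c 5c 59) = 1e ← matches
m2: inner = H(2b 1a 36 36 36 62) = 49; tag = H(41 70 5c 5c 5c 49) = 0e
m3: inner = H(2b 1a 36 36 36 6d) = 54; tag = H(41 70 5c 5c 5c 54) = 19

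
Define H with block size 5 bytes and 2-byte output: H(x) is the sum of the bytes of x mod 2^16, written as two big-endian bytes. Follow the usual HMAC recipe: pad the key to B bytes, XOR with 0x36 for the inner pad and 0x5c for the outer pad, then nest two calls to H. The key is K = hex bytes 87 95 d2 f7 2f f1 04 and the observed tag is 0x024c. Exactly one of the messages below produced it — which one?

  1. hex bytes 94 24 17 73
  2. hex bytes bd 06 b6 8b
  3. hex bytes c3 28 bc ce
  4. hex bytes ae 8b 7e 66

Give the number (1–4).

Key hex bytes 87 95 d2 f7 2f f1 04 is 7 bytes > B = 5, so hash it first: H(key) = 04 09, then zero-pad to 5 bytes: K' = 04 09 00 00 00.
K' ⊕ ipad = 32 3f 36 36 36; K' ⊕ opad = 58 55 5c 5c 5c.
m1: inner = H(32 3f 36 36 36 94 24 17 73) = 02 55; tag = H(58 55 5c 5c 5c 02 55) = 0218
m2: inner = H(32 3f 36 36 36 bd 06 b6 8b) = 03 17; tag = H(58 55 5c 5c 5c 03 17) = 01db
m3: inner = H(32 3f 36 36 36 c3 28 bc ce) = 03 88; tag = H(58 55 5c 5c 5c 03 88) = 024c ← matches
m4: inner = H(32 3f 36 36 36 ae 8b 7e 66) = 03 30; tag = H(58 55 5c 5c 5c 03 30) = 01f4

3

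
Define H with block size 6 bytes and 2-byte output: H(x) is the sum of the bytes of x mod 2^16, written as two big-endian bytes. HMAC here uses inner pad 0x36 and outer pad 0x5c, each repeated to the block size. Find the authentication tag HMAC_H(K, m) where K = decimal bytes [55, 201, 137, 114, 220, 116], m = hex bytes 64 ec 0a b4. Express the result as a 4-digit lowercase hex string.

Key decimal bytes [55, 201, 137, 114, 220, 116] = 37 c9 89 72 dc 74 is exactly B = 6 bytes: K' = 37 c9 89 72 dc 74.
K' ⊕ ipad = 01 ff bf 44 ea 42.  K' ⊕ opad = 6b 95 d5 2e 80 28.
Inner input = (K'⊕ipad) ∥ m = 01 ff bf 44 ea 42 ∥ 64 ec 0a b4.
Inner hash: sum = 1+255+191+68+234+66+100+236+10+180 = 1341 → 05 3d.
Outer input = (K'⊕opad) ∥ inner = 6b 95 d5 2e 80 28 ∥ 05 3d.
Outer hash (tag): sum = 107+149+213+46+128+40+5+61 = 749 → 02 ed.

02ed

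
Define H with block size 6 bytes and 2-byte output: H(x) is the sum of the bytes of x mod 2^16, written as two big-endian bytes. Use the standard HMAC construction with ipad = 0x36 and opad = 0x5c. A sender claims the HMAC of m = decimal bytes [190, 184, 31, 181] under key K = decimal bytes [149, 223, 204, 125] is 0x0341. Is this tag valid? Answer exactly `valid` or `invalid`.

Key decimal bytes [149, 223, 204, 125] = 95 df cc 7d is 4 bytes ≤ B = 6; zero-pad to 6 bytes: K' = 95 df cc 7d 00 00.
K' ⊕ ipad = a3 e9 fa 4b 36 36; K' ⊕ opad = c9 83 90 21 5c 5c.
Inner hash: sum = 163+233+250+75+54+54+190+184+31+181 = 1415 → 05 87.
Outer hash (recomputed tag): sum = 201+131+144+33+92+92+5+135 = 833 → 03 41.
Recomputed tag = 0341; claimed = 0341 → match.

valid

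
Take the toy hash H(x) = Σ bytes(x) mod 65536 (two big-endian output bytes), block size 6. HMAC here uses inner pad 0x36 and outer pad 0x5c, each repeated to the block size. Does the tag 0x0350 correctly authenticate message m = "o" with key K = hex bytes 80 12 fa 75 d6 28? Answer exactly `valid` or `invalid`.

valid

Key hex bytes 80 12 fa 75 d6 28 is exactly B = 6 bytes: K' = 80 12 fa 75 d6 28.
K' ⊕ ipad = b6 24 cc 43 e0 1e; K' ⊕ opad = dc 4e a6 29 8a 74.
Inner hash: sum = 182+36+204+67+224+30+111 = 854 → 03 56.
Outer hash (recomputed tag): sum = 220+78+166+41+138+116+3+86 = 848 → 03 50.
Recomputed tag = 0350; claimed = 0350 → match.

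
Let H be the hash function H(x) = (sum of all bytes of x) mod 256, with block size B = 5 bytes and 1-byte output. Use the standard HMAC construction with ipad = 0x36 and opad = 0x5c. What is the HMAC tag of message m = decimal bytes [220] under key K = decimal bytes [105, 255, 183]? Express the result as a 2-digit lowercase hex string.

Key decimal bytes [105, 255, 183] = 69 ff b7 is 3 bytes ≤ B = 5; zero-pad to 5 bytes: K' = 69 ff b7 00 00.
K' ⊕ ipad = 5f c9 81 36 36.  K' ⊕ opad = 35 a3 eb 5c 5c.
Inner input = (K'⊕ipad) ∥ m = 5f c9 81 36 36 ∥ dc.
Inner hash: sum = 95+201+129+54+54+220 = 753; mod 256 = 241 → f1.
Outer input = (K'⊕opad) ∥ inner = 35 a3 eb 5c 5c ∥ f1.
Outer hash (tag): sum = 53+163+235+92+92+241 = 876; mod 256 = 108 → 6c.

6c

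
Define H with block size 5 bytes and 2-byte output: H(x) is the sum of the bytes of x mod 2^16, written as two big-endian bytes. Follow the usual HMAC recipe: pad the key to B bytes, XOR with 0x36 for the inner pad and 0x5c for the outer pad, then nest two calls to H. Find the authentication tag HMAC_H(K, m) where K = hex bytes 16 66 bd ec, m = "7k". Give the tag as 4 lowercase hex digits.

Key hex bytes 16 66 bd ec is 4 bytes ≤ B = 5; zero-pad to 5 bytes: K' = 16 66 bd ec 00.
K' ⊕ ipad = 20 50 8b da 36.  K' ⊕ opad = 4a 3a e1 b0 5c.
Inner input = (K'⊕ipad) ∥ m = 20 50 8b da 36 ∥ 37 6b.
Inner hash: sum = 32+80+139+218+54+55+107 = 685 → 02 ad.
Outer input = (K'⊕opad) ∥ inner = 4a 3a e1 b0 5c ∥ 02 ad.
Outer hash (tag): sum = 74+58+225+176+92+2+173 = 800 → 03 20.

0320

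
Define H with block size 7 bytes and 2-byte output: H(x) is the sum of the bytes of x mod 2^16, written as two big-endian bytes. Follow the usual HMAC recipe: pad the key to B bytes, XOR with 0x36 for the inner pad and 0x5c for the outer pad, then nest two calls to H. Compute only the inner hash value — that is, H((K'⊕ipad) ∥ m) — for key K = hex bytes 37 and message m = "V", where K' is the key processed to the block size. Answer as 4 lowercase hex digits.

019b

Key hex bytes 37 is 1 byte ≤ B = 7; zero-pad to 7 bytes: K' = 37 00 00 00 00 00 00.
K' ⊕ ipad = 01 36 36 36 36 36 36.
Inner input = 01 36 36 36 36 36 36 ∥ 56.
Inner hash: sum = 1+54+54+54+54+54+54+86 = 411 → 01 9b.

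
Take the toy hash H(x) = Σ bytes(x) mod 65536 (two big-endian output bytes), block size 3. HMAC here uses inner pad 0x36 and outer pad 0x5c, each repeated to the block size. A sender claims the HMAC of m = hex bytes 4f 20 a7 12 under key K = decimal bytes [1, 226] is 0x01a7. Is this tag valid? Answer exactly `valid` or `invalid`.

Key decimal bytes [1, 226] = 01 e2 is 2 bytes ≤ B = 3; zero-pad to 3 bytes: K' = 01 e2 00.
K' ⊕ ipad = 37 d4 36; K' ⊕ opad = 5d be 5c.
Inner hash: sum = 55+212+54+79+32+167+18 = 617 → 02 69.
Outer hash (recomputed tag): sum = 93+190+92+2+105 = 482 → 01 e2.
Recomputed tag = 01e2; claimed = 01a7 → mismatch.

invalid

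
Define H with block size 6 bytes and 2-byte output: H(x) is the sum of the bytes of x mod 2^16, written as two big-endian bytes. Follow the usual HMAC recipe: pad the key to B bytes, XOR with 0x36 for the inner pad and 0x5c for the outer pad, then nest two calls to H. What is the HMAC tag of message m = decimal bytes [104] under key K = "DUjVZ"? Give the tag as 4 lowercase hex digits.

0160

Key "DUjVZ" = 44 55 6a 56 5a is 5 bytes ≤ B = 6; zero-pad to 6 bytes: K' = 44 55 6a 56 5a 00.
K' ⊕ ipad = 72 63 5c 60 6c 36.  K' ⊕ opad = 18 09 36 0a 06 5c.
Inner input = (K'⊕ipad) ∥ m = 72 63 5c 60 6c 36 ∥ 68.
Inner hash: sum = 114+99+92+96+108+54+104 = 667 → 02 9b.
Outer input = (K'⊕opad) ∥ inner = 18 09 36 0a 06 5c ∥ 02 9b.
Outer hash (tag): sum = 24+9+54+10+6+92+2+155 = 352 → 01 60.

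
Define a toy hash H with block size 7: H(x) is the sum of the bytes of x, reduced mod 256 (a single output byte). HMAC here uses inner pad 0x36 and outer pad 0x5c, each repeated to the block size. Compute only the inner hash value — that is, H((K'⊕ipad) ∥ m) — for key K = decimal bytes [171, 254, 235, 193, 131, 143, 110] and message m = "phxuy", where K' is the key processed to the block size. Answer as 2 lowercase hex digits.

3d

Key decimal bytes [171, 254, 235, 193, 131, 143, 110] = ab fe eb c1 83 8f 6e is exactly B = 7 bytes: K' = ab fe eb c1 83 8f 6e.
K' ⊕ ipad = 9d c8 dd f7 b5 b9 58.
Inner input = 9d c8 dd f7 b5 b9 58 ∥ 70 68 78 75 79.
Inner hash: sum = 157+200+221+247+181+185+88+112+104+120+117+121 = 1853; mod 256 = 61 → 3d.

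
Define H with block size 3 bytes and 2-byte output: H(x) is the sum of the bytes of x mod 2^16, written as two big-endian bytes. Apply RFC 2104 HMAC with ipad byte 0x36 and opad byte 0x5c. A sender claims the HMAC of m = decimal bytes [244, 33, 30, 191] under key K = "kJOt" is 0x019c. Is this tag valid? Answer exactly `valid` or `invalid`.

invalid

Key "kJOt" = 6b 4a 4f 74 is 4 bytes > B = 3, so hash it first: H(key) = 01 78, then zero-pad to 3 bytes: K' = 01 78 00.
K' ⊕ ipad = 37 4e 36; K' ⊕ opad = 5d 24 5c.
Inner hash: sum = 55+78+54+244+33+30+191 = 685 → 02 ad.
Outer hash (recomputed tag): sum = 93+36+92+2+173 = 396 → 01 8c.
Recomputed tag = 018c; claimed = 019c → mismatch.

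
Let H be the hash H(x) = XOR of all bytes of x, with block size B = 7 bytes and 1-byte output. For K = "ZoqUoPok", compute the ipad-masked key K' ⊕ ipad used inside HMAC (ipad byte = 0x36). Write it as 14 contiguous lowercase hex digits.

Key "ZoqUoPok" = 5a 6f 71 55 6f 50 6f 6b is 8 bytes > B = 7, so hash it first: H(key) = 2a, then zero-pad to 7 bytes: K' = 2a 00 00 00 00 00 00.
XOR each byte with 0x36: 2a⊕36=1c, 00⊕36=36, 00⊕36=36, 00⊕36=36, 00⊕36=36, 00⊕36=36, 00⊕36=36.

1c363636363636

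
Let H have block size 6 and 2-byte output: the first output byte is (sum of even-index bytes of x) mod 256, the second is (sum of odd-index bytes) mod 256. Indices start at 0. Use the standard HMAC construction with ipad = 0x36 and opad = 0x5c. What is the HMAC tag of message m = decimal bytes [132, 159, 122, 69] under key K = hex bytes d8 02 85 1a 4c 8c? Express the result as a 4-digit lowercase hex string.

8672

Key hex bytes d8 02 85 1a 4c 8c is exactly B = 6 bytes: K' = d8 02 85 1a 4c 8c.
K' ⊕ ipad = ee 34 b3 2c 7a ba.  K' ⊕ opad = 84 5e d9 46 10 d0.
Inner input = (K'⊕ipad) ∥ m = ee 34 b3 2c 7a ba ∥ 84 9f 7a 45.
Inner hash: even-index sum = 793 mod 256 = 25; odd-index sum = 510 mod 256 = 254 → 19 fe.
Outer input = (K'⊕opad) ∥ inner = 84 5e d9 46 10 d0 ∥ 19 fe.
Outer hash (tag): even-index sum = 390 mod 256 = 134; odd-index sum = 626 mod 256 = 114 → 86 72.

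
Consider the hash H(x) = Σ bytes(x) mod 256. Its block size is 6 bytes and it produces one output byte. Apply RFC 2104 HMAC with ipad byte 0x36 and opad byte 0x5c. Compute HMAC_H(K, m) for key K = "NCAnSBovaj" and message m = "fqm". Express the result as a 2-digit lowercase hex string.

aa

Key "NCAnSBovaj" = 4e 43 41 6e 53 42 6f 76 61 6a is 10 bytes > B = 6, so hash it first: H(key) = 85, then zero-pad to 6 bytes: K' = 85 00 00 00 00 00.
K' ⊕ ipad = b3 36 36 36 36 36.  K' ⊕ opad = d9 5c 5c 5c 5c 5c.
Inner input = (K'⊕ipad) ∥ m = b3 36 36 36 36 36 ∥ 66 71 6d.
Inner hash: sum = 179+54+54+54+54+54+102+113+109 = 773; mod 256 = 5 → 05.
Outer input = (K'⊕opad) ∥ inner = d9 5c 5c 5c 5c 5c ∥ 05.
Outer hash (tag): sum = 217+92+92+92+92+92+5 = 682; mod 256 = 170 → aa.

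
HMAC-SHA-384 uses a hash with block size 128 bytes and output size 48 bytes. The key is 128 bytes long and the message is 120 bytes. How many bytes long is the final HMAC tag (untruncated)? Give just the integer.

The tag is one SHA-384 digest: 48 bytes.

48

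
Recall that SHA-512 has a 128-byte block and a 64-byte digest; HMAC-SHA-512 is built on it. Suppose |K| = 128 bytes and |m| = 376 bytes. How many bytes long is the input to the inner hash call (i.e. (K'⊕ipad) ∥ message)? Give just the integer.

Key is 128 ≤ 128 bytes, zero-padded: |K'| = 128.
Inner input = (K'⊕ipad) ∥ m → 128 + 376 = 504 bytes.

504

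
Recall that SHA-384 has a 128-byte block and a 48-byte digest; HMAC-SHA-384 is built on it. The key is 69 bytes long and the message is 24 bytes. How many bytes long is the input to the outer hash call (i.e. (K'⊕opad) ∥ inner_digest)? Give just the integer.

176

Key is 69 ≤ 128 bytes, zero-padded: |K'| = 128.
Outer input = (K'⊕opad) ∥ H(inner) → 128 + 48 = 176 bytes.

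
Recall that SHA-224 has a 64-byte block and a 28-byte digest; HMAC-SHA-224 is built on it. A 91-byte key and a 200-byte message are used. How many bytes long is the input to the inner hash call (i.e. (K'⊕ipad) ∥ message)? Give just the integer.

Key is 91 > 64 bytes, so it is hashed to 28 bytes then zero-padded to 64: |K'| = 64.
Inner input = (K'⊕ipad) ∥ m → 64 + 200 = 264 bytes.

264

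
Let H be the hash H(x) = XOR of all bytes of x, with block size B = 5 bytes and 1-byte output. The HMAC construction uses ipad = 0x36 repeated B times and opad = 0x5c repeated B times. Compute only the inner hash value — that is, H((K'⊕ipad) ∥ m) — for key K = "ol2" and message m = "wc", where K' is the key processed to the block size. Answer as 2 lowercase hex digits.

13

Key "ol2" = 6f 6c 32 is 3 bytes ≤ B = 5; zero-pad to 5 bytes: K' = 6f 6c 32 00 00.
K' ⊕ ipad = 59 5a 04 36 36.
Inner input = 59 5a 04 36 36 ∥ 77 63.
Inner hash: XOR 59⊕5a⊕04⊕36⊕36⊕77⊕63 = 13.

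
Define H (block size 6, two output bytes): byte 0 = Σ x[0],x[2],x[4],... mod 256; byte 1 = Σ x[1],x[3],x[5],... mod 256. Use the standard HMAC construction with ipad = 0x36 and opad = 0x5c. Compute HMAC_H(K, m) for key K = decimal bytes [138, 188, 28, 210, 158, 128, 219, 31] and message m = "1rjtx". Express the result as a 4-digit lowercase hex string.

a396

Key decimal bytes [138, 188, 28, 210, 158, 128, 219, 31] = 8a bc 1c d2 9e 80 db 1f is 8 bytes > B = 6, so hash it first: H(key) = 1f 2d, then zero-pad to 6 bytes: K' = 1f 2d 00 00 00 00.
K' ⊕ ipad = 29 1b 36 36 36 36.  K' ⊕ opad = 43 71 5c 5c 5c 5c.
Inner input = (K'⊕ipad) ∥ m = 29 1b 36 36 36 36 ∥ 31 72 6a 74 78.
Inner hash: even-index sum = 424 mod 256 = 168; odd-index sum = 365 mod 256 = 109 → a8 6d.
Outer input = (K'⊕opad) ∥ inner = 43 71 5c 5c 5c 5c ∥ a8 6d.
Outer hash (tag): even-index sum = 419 mod 256 = 163; odd-index sum = 406 mod 256 = 150 → a3 96.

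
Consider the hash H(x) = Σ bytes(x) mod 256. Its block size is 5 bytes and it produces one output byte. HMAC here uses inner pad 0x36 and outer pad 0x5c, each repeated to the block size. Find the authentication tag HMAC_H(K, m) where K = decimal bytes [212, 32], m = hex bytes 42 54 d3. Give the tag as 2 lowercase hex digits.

Key decimal bytes [212, 32] = d4 20 is 2 bytes ≤ B = 5; zero-pad to 5 bytes: K' = d4 20 00 00 00.
K' ⊕ ipad = e2 16 36 36 36.  K' ⊕ opad = 88 7c 5c 5c 5c.
Inner input = (K'⊕ipad) ∥ m = e2 16 36 36 36 ∥ 42 54 d3.
Inner hash: sum = 226+22+54+54+54+66+84+211 = 771; mod 256 = 3 → 03.
Outer input = (K'⊕opad) ∥ inner = 88 7c 5c 5c 5c ∥ 03.
Outer hash (tag): sum = 136+124+92+92+92+3 = 539; mod 256 = 27 → 1b.

1b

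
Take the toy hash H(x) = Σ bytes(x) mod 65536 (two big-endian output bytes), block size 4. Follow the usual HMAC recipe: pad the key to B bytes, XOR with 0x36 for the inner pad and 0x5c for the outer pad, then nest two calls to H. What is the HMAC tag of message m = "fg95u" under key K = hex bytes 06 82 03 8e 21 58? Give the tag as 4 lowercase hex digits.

Key hex bytes 06 82 03 8e 21 58 is 6 bytes > B = 4, so hash it first: H(key) = 01 92, then zero-pad to 4 bytes: K' = 01 92 00 00.
K' ⊕ ipad = 37 a4 36 36.  K' ⊕ opad = 5d ce 5c 5c.
Inner input = (K'⊕ipad) ∥ m = 37 a4 36 36 ∥ 66 67 39 35 75.
Inner hash: sum = 55+164+54+54+102+103+57+53+117 = 759 → 02 f7.
Outer input = (K'⊕opad) ∥ inner = 5d ce 5c 5c ∥ 02 f7.
Outer hash (tag): sum = 93+206+92+92+2+247 = 732 → 02 dc.

02dc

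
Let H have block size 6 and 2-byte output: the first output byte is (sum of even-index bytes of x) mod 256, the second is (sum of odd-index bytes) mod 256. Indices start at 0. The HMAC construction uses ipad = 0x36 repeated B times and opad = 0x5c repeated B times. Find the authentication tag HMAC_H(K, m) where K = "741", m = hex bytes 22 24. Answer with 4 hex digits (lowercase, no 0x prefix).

Key "741" = 37 34 31 is 3 bytes ≤ B = 6; zero-pad to 6 bytes: K' = 37 34 31 00 00 00.
K' ⊕ ipad = 01 02 07 36 36 36.  K' ⊕ opad = 6b 68 6d 5c 5c 5c.
Inner input = (K'⊕ipad) ∥ m = 01 02 07 36 36 36 ∥ 22 24.
Inner hash: even-index sum = 96 mod 256 = 96; odd-index sum = 146 mod 256 = 146 → 60 92.
Outer input = (K'⊕opad) ∥ inner = 6b 68 6d 5c 5c 5c ∥ 60 92.
Outer hash (tag): even-index sum = 404 mod 256 = 148; odd-index sum = 434 mod 256 = 178 → 94 b2.

94b2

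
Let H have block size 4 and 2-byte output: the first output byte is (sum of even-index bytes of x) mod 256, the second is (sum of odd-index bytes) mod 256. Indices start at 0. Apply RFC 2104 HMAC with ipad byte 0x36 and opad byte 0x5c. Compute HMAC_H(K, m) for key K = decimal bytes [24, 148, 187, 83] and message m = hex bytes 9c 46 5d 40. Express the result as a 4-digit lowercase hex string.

Key decimal bytes [24, 148, 187, 83] = 18 94 bb 53 is exactly B = 4 bytes: K' = 18 94 bb 53.
K' ⊕ ipad = 2e a2 8d 65.  K' ⊕ opad = 44 c8 e7 0f.
Inner input = (K'⊕ipad) ∥ m = 2e a2 8d 65 ∥ 9c 46 5d 40.
Inner hash: even-index sum = 436 mod 256 = 180; odd-index sum = 397 mod 256 = 141 → b4 8d.
Outer input = (K'⊕opad) ∥ inner = 44 c8 e7 0f ∥ b4 8d.
Outer hash (tag): even-index sum = 479 mod 256 = 223; odd-index sum = 356 mod 256 = 100 → df 64.

df64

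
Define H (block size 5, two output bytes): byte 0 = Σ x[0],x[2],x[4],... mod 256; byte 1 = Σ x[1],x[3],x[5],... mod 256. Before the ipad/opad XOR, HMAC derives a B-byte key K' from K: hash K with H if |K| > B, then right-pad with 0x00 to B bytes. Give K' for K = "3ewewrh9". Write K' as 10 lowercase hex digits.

|K| = 8 > B = 5, so first hash the key.
H(K): even-index sum = 393 mod 256 = 137; odd-index sum = 373 mod 256 = 117 → 89 75.
Zero-pad H(K) = 89 75 to 5 bytes: K' = 89 75 00 00 00.

8975000000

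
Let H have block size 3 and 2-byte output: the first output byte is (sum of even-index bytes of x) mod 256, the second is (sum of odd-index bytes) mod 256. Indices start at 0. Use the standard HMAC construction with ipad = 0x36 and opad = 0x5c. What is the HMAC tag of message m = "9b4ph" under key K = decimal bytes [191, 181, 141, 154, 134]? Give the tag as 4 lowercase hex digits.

38ff

Key decimal bytes [191, 181, 141, 154, 134] = bf b5 8d 9a 86 is 5 bytes > B = 3, so hash it first: H(key) = d2 4f, then zero-pad to 3 bytes: K' = d2 4f 00.
K' ⊕ ipad = e4 79 36.  K' ⊕ opad = 8e 13 5c.
Inner input = (K'⊕ipad) ∥ m = e4 79 36 ∥ 39 62 34 70 68.
Inner hash: even-index sum = 492 mod 256 = 236; odd-index sum = 334 mod 256 = 78 → ec 4e.
Outer input = (K'⊕opad) ∥ inner = 8e 13 5c ∥ ec 4e.
Outer hash (tag): even-index sum = 312 mod 256 = 56; odd-index sum = 255 mod 256 = 255 → 38 ff.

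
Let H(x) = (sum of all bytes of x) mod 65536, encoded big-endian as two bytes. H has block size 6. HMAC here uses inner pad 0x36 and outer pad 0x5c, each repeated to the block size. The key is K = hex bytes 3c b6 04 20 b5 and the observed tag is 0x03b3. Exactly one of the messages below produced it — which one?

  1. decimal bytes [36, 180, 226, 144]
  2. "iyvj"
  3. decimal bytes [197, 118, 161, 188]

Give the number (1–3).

Key hex bytes 3c b6 04 20 b5 is 5 bytes ≤ B = 6; zero-pad to 6 bytes: K' = 3c b6 04 20 b5 00.
K' ⊕ ipad = 0a 80 32 16 83 36; K' ⊕ opad = 60 ea 58 7c e9 5c.
m1: inner = H(0a 80 32 16 83 36 24 b4 e2 90) = 03 d5; tag = H(60 ea 58 7c e9 5c 03 d5) = 043b
m2: inner = H(0a 80 32 16 83 36 69 79 76 6a) = 03 4d; tag = H(60 ea 58 7c e9 5c 03 4d) = 03b3 ← matches
m3: inner = H(0a 80 32 16 83 36 c5 76 a1 bc) = 04 23; tag = H(60 ea 58 7c e9 5c 04 23) = 038a

2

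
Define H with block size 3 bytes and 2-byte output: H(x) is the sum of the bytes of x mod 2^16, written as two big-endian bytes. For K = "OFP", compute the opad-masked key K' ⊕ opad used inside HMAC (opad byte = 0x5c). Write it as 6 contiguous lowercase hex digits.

Key "OFP" = 4f 46 50 is exactly B = 3 bytes: K' = 4f 46 50.
XOR each byte with 0x5c: 4f⊕5c=13, 46⊕5c=1a, 50⊕5c=0c.

131a0c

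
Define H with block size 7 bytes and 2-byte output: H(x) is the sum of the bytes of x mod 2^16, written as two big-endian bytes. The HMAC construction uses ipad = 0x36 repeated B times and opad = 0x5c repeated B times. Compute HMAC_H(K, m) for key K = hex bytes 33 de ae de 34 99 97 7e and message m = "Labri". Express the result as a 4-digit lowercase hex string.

02bd

Key hex bytes 33 de ae de 34 99 97 7e is 8 bytes > B = 7, so hash it first: H(key) = 04 7f, then zero-pad to 7 bytes: K' = 04 7f 00 00 00 00 00.
K' ⊕ ipad = 32 49 36 36 36 36 36.  K' ⊕ opad = 58 23 5c 5c 5c 5c 5c.
Inner input = (K'⊕ipad) ∥ m = 32 49 36 36 36 36 36 ∥ 4c 61 62 72 69.
Inner hash: sum = 50+73+54+54+54+54+54+76+97+98+114+105 = 883 → 03 73.
Outer input = (K'⊕opad) ∥ inner = 58 23 5c 5c 5c 5c 5c ∥ 03 73.
Outer hash (tag): sum = 88+35+92+92+92+92+92+3+115 = 701 → 02 bd.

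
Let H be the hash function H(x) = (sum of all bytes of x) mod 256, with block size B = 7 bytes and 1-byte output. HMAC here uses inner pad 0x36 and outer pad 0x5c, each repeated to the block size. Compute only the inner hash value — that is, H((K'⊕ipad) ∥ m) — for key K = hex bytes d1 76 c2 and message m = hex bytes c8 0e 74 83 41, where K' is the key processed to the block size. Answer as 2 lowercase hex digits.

Key hex bytes d1 76 c2 is 3 bytes ≤ B = 7; zero-pad to 7 bytes: K' = d1 76 c2 00 00 00 00.
K' ⊕ ipad = e7 40 f4 36 36 36 36.
Inner input = e7 40 f4 36 36 36 36 ∥ c8 0e 74 83 41.
Inner hash: sum = 231+64+244+54+54+54+54+200+14+116+131+65 = 1281; mod 256 = 1 → 01.

01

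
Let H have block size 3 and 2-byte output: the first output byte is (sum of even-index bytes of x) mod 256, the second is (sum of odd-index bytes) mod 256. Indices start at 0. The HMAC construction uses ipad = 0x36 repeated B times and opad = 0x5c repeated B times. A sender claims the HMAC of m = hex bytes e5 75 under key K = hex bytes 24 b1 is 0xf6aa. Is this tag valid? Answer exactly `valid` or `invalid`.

invalid

Key hex bytes 24 b1 is 2 bytes ≤ B = 3; zero-pad to 3 bytes: K' = 24 b1 00.
K' ⊕ ipad = 12 87 36; K' ⊕ opad = 78 ed 5c.
Inner hash: even-index sum = 189 mod 256 = 189; odd-index sum = 364 mod 256 = 108 → bd 6c.
Outer hash (recomputed tag): even-index sum = 320 mod 256 = 64; odd-index sum = 426 mod 256 = 170 → 40 aa.
Recomputed tag = 40aa; claimed = f6aa → mismatch.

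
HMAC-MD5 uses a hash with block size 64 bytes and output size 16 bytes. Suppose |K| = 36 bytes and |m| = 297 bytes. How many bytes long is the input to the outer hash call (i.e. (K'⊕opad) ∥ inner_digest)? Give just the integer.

Key is 36 ≤ 64 bytes, zero-padded: |K'| = 64.
Outer input = (K'⊕opad) ∥ H(inner) → 64 + 16 = 80 bytes.

80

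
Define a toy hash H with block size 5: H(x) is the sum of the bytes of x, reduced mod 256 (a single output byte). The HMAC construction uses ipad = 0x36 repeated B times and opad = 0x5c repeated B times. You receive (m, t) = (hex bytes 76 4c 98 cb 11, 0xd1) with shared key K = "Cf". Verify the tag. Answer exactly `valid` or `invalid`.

invalid

Key "Cf" = 43 66 is 2 bytes ≤ B = 5; zero-pad to 5 bytes: K' = 43 66 00 00 00.
K' ⊕ ipad = 75 50 36 36 36; K' ⊕ opad = 1f 3a 5c 5c 5c.
Inner hash: sum = 117+80+54+54+54+118+76+152+203+17 = 925; mod 256 = 157 → 9d.
Outer hash (recomputed tag): sum = 31+58+92+92+92+157 = 522; mod 256 = 10 → 0a.
Recomputed tag = 0a; claimed = d1 → mismatch.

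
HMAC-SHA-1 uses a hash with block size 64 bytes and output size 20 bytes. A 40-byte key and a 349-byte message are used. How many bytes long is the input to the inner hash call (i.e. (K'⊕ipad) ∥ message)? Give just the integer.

Key is 40 ≤ 64 bytes, zero-padded: |K'| = 64.
Inner input = (K'⊕ipad) ∥ m → 64 + 349 = 413 bytes.

413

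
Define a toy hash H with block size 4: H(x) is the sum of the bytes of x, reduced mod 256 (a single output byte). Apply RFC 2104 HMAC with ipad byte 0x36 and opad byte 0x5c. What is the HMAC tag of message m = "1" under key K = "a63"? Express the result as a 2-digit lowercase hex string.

35

Key "a63" = 61 36 33 is 3 bytes ≤ B = 4; zero-pad to 4 bytes: K' = 61 36 33 00.
K' ⊕ ipad = 57 00 05 36.  K' ⊕ opad = 3d 6a 6f 5c.
Inner input = (K'⊕ipad) ∥ m = 57 00 05 36 ∥ 31.
Inner hash: sum = 87+0+5+54+49 = 195 → c3.
Outer input = (K'⊕opad) ∥ inner = 3d 6a 6f 5c ∥ c3.
Outer hash (tag): sum = 61+106+111+92+195 = 565; mod 256 = 53 → 35.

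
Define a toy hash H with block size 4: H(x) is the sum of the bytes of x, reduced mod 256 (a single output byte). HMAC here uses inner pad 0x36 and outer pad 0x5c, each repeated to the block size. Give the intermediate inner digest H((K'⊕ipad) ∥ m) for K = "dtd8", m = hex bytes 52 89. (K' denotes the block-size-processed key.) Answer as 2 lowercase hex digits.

Key "dtd8" = 64 74 64 38 is exactly B = 4 bytes: K' = 64 74 64 38.
K' ⊕ ipad = 52 42 52 0e.
Inner input = 52 42 52 0e ∥ 52 89.
Inner hash: sum = 82+66+82+14+82+137 = 463; mod 256 = 207 → cf.

cf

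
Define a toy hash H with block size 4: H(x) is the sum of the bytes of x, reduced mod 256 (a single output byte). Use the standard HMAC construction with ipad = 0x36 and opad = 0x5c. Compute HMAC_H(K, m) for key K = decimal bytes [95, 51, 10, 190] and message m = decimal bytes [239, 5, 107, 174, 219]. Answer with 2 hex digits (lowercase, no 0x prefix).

c4

Key decimal bytes [95, 51, 10, 190] = 5f 33 0a be is exactly B = 4 bytes: K' = 5f 33 0a be.
K' ⊕ ipad = 69 05 3c 88.  K' ⊕ opad = 03 6f 56 e2.
Inner input = (K'⊕ipad) ∥ m = 69 05 3c 88 ∥ ef 05 6b ae db.
Inner hash: sum = 105+5+60+136+239+5+107+174+219 = 1050; mod 256 = 26 → 1a.
Outer input = (K'⊕opad) ∥ inner = 03 6f 56 e2 ∥ 1a.
Outer hash (tag): sum = 3+111+86+226+26 = 452; mod 256 = 196 → c4.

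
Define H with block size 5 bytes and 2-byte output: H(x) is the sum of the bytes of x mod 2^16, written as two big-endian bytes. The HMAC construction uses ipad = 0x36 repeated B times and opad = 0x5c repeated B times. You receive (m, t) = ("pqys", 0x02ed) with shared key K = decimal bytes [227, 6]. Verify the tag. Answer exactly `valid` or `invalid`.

Key decimal bytes [227, 6] = e3 06 is 2 bytes ≤ B = 5; zero-pad to 5 bytes: K' = e3 06 00 00 00.
K' ⊕ ipad = d5 30 36 36 36; K' ⊕ opad = bf 5a 5c 5c 5c.
Inner hash: sum = 213+48+54+54+54+112+113+121+115 = 884 → 03 74.
Outer hash (recomputed tag): sum = 191+90+92+92+92+3+116 = 676 → 02 a4.
Recomputed tag = 02a4; claimed = 02ed → mismatch.

invalid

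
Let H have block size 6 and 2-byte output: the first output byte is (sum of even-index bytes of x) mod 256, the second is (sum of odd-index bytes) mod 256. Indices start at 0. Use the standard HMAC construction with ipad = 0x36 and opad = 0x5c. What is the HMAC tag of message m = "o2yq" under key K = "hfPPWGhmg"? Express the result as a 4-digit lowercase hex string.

Key "hfPPWGhmg" = 68 66 50 50 57 47 68 6d 67 is 9 bytes > B = 6, so hash it first: H(key) = de 6a, then zero-pad to 6 bytes: K' = de 6a 00 00 00 00.
K' ⊕ ipad = e8 5c 36 36 36 36.  K' ⊕ opad = 82 36 5c 5c 5c 5c.
Inner input = (K'⊕ipad) ∥ m = e8 5c 36 36 36 36 ∥ 6f 32 79 71.
Inner hash: even-index sum = 572 mod 256 = 60; odd-index sum = 363 mod 256 = 107 → 3c 6b.
Outer input = (K'⊕opad) ∥ inner = 82 36 5c 5c 5c 5c ∥ 3c 6b.
Outer hash (tag): even-index sum = 374 mod 256 = 118; odd-index sum = 345 mod 256 = 89 → 76 59.

7659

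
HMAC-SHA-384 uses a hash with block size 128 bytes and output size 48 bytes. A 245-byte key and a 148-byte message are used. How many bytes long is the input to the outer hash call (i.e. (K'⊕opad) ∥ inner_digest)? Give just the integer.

176

Key is 245 > 128 bytes, so it is hashed to 48 bytes then zero-padded to 128: |K'| = 128.
Outer input = (K'⊕opad) ∥ H(inner) → 128 + 48 = 176 bytes.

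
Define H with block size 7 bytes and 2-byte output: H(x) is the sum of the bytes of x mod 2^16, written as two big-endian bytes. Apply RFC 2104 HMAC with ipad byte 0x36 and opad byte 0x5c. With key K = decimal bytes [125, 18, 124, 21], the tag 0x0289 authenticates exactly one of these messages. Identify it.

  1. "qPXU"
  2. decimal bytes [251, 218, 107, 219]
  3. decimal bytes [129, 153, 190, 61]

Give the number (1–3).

Key decimal bytes [125, 18, 124, 21] = 7d 12 7c 15 is 4 bytes ≤ B = 7; zero-pad to 7 bytes: K' = 7d 12 7c 15 00 00 00.
K' ⊕ ipad = 4b 24 4a 23 36 36 36; K' ⊕ opad = 21 4e 20 49 5c 5c 5c.
m1: inner = H(4b 24 4a 23 36 36 36 71 50 58 55) = 02 ec; tag = H(21 4e 20 49 5c 5c 5c 02 ec) = 02da
m2: inner = H(4b 24 4a 23 36 36 36 fb da 6b db) = 04 99; tag = H(21 4e 20 49 5c 5c 5c 04 99) = 0289 ← matches
m3: inner = H(4b 24 4a 23 36 36 36 81 99 be 3d) = 03 93; tag = H(21 4e 20 49 5c 5c 5c 03 93) = 0282

2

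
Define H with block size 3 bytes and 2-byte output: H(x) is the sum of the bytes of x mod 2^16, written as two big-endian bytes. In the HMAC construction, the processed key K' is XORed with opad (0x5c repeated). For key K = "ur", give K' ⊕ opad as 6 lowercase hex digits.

Key "ur" = 75 72 is 2 bytes ≤ B = 3; zero-pad to 3 bytes: K' = 75 72 00.
XOR each byte with 0x5c: 75⊕5c=29, 72⊕5c=2e, 00⊕5c=5c.

292e5c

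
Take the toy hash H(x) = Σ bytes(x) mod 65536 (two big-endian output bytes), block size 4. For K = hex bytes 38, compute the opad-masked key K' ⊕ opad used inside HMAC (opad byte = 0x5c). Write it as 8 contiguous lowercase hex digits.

645c5c5c

Key hex bytes 38 is 1 byte ≤ B = 4; zero-pad to 4 bytes: K' = 38 00 00 00.
XOR each byte with 0x5c: 38⊕5c=64, 00⊕5c=5c, 00⊕5c=5c, 00⊕5c=5c.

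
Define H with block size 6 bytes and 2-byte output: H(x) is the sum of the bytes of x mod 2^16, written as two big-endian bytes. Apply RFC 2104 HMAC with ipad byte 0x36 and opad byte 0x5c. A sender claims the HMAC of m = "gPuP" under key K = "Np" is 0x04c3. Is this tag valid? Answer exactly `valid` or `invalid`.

Key "Np" = 4e 70 is 2 bytes ≤ B = 6; zero-pad to 6 bytes: K' = 4e 70 00 00 00 00.
K' ⊕ ipad = 78 46 36 36 36 36; K' ⊕ opad = 12 2c 5c 5c 5c 5c.
Inner hash: sum = 120+70+54+54+54+54+103+80+117+80 = 786 → 03 12.
Outer hash (recomputed tag): sum = 18+44+92+92+92+92+3+18 = 451 → 01 c3.
Recomputed tag = 01c3; claimed = 04c3 → mismatch.

invalid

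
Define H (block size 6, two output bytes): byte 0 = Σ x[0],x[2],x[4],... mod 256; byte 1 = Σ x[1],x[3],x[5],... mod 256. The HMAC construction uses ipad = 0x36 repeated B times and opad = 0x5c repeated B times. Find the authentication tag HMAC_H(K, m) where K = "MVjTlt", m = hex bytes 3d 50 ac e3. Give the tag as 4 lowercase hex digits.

9171

Key "MVjTlt" = 4d 56 6a 54 6c 74 is exactly B = 6 bytes: K' = 4d 56 6a 54 6c 74.
K' ⊕ ipad = 7b 60 5c 62 5a 42.  K' ⊕ opad = 11 0a 36 08 30 28.
Inner input = (K'⊕ipad) ∥ m = 7b 60 5c 62 5a 42 ∥ 3d 50 ac e3.
Inner hash: even-index sum = 538 mod 256 = 26; odd-index sum = 567 mod 256 = 55 → 1a 37.
Outer input = (K'⊕opad) ∥ inner = 11 0a 36 08 30 28 ∥ 1a 37.
Outer hash (tag): even-index sum = 145 mod 256 = 145; odd-index sum = 113 mod 256 = 113 → 91 71.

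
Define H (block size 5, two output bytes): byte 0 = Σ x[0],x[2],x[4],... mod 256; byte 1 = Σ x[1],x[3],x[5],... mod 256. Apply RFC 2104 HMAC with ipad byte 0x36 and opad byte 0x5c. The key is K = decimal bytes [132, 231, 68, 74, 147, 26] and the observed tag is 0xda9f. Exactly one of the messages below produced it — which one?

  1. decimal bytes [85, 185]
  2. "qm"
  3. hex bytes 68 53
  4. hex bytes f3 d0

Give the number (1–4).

Key decimal bytes [132, 231, 68, 74, 147, 26] = 84 e7 44 4a 93 1a is 6 bytes > B = 5, so hash it first: H(key) = 5b 4b, then zero-pad to 5 bytes: K' = 5b 4b 00 00 00.
K' ⊕ ipad = 6d 7d 36 36 36; K' ⊕ opad = 07 17 5c 5c 5c.
m1: inner = H(6d 7d 36 36 36 55 b9) = 92 08; tag = H(07 17 5c 5c 5c 92 08) = c705
m2: inner = H(6d 7d 36 36 36 71 6d) = 46 24; tag = H(07 17 5c 5c 5c 46 24) = e3b9
m3: inner = H(6d 7d 36 36 36 68 53) = 2c 1b; tag = H(07 17 5c 5c 5c 2c 1b) = da9f ← matches
m4: inner = H(6d 7d 36 36 36 f3 d0) = a9 a6; tag = H(07 17 5c 5c 5c a9 a6) = 651c

3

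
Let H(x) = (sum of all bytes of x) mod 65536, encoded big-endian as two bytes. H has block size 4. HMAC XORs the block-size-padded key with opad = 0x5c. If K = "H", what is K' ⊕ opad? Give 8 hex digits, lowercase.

145c5c5c

Key "H" = 48 is 1 byte ≤ B = 4; zero-pad to 4 bytes: K' = 48 00 00 00.
XOR each byte with 0x5c: 48⊕5c=14, 00⊕5c=5c, 00⊕5c=5c, 00⊕5c=5c.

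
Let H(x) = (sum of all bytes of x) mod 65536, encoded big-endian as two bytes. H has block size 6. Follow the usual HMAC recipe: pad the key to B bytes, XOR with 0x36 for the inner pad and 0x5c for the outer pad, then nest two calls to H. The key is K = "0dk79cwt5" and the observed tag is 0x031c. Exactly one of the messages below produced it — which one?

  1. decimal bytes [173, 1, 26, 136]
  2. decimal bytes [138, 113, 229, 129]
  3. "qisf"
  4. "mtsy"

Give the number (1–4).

4

Key "0dk79cwt5" = 30 64 6b 37 39 63 77 74 35 is 9 bytes > B = 6, so hash it first: H(key) = 02 f2, then zero-pad to 6 bytes: K' = 02 f2 00 00 00 00.
K' ⊕ ipad = 34 c4 36 36 36 36; K' ⊕ opad = 5e ae 5c 5c 5c 5c.
m1: inner = H(34 c4 36 36 36 36 ad 01 1a 88) = 03 20; tag = H(5e ae 5c 5c 5c 5c 03 20) = 029f
m2: inner = H(34 c4 36 36 36 36 8a 71 e5 81) = 04 31; tag = H(5e ae 5c 5c 5c 5c 04 31) = 02b1
m3: inner = H(34 c4 36 36 36 36 71 69 73 66) = 03 83; tag = H(5e ae 5c 5c 5c 5c 03 83) = 0302
m4: inner = H(34 c4 36 36 36 36 6d 74 73 79) = 03 9d; tag = H(5e ae 5c 5c 5c 5c 03 9d) = 031c ← matches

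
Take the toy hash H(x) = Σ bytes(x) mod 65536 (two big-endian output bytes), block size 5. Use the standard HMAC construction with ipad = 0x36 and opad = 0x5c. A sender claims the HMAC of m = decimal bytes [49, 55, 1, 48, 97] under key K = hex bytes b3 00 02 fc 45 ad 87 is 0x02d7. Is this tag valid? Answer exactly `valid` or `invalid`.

valid

Key hex bytes b3 00 02 fc 45 ad 87 is 7 bytes > B = 5, so hash it first: H(key) = 03 2a, then zero-pad to 5 bytes: K' = 03 2a 00 00 00.
K' ⊕ ipad = 35 1c 36 36 36; K' ⊕ opad = 5f 76 5c 5c 5c.
Inner hash: sum = 53+28+54+54+54+49+55+1+48+97 = 493 → 01 ed.
Outer hash (recomputed tag): sum = 95+118+92+92+92+1+237 = 727 → 02 d7.
Recomputed tag = 02d7; claimed = 02d7 → match.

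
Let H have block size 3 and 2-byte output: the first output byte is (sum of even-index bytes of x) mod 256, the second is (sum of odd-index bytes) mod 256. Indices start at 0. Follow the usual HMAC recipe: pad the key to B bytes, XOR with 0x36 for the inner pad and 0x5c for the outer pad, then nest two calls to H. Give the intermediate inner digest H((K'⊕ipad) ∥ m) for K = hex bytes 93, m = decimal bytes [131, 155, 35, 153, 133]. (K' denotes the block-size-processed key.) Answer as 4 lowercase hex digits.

Key hex bytes 93 is 1 byte ≤ B = 3; zero-pad to 3 bytes: K' = 93 00 00.
K' ⊕ ipad = a5 36 36.
Inner input = a5 36 36 ∥ 83 9b 23 99 85.
Inner hash: even-index sum = 527 mod 256 = 15; odd-index sum = 353 mod 256 = 97 → 0f 61.

0f61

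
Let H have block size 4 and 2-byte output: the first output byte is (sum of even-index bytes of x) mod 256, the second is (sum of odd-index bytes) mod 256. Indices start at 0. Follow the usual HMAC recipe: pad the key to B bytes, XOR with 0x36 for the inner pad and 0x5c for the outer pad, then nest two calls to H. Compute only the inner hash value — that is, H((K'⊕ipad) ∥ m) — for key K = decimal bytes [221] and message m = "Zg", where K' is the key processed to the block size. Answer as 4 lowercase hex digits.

7bd3

Key decimal bytes [221] = dd is 1 byte ≤ B = 4; zero-pad to 4 bytes: K' = dd 00 00 00.
K' ⊕ ipad = eb 36 36 36.
Inner input = eb 36 36 36 ∥ 5a 67.
Inner hash: even-index sum = 379 mod 256 = 123; odd-index sum = 211 mod 256 = 211 → 7b d3.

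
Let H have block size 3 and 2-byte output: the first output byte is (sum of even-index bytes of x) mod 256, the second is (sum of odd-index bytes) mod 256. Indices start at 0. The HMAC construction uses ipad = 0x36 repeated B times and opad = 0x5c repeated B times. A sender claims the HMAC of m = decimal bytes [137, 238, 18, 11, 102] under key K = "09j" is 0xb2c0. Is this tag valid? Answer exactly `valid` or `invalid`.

Key "09j" = 30 39 6a is exactly B = 3 bytes: K' = 30 39 6a.
K' ⊕ ipad = 06 0f 5c; K' ⊕ opad = 6c 65 36.
Inner hash: even-index sum = 347 mod 256 = 91; odd-index sum = 272 mod 256 = 16 → 5b 10.
Outer hash (recomputed tag): even-index sum = 178 mod 256 = 178; odd-index sum = 192 mod 256 = 192 → b2 c0.
Recomputed tag = b2c0; claimed = b2c0 → match.

valid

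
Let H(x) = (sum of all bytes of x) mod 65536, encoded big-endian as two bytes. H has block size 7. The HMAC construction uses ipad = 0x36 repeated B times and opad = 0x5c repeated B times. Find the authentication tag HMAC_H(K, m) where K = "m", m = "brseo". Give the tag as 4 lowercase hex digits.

Key "m" = 6d is 1 byte ≤ B = 7; zero-pad to 7 bytes: K' = 6d 00 00 00 00 00 00.
K' ⊕ ipad = 5b 36 36 36 36 36 36.  K' ⊕ opad = 31 5c 5c 5c 5c 5c 5c.
Inner input = (K'⊕ipad) ∥ m = 5b 36 36 36 36 36 36 ∥ 62 72 73 65 6f.
Inner hash: sum = 91+54+54+54+54+54+54+98+114+115+101+111 = 954 → 03 ba.
Outer input = (K'⊕opad) ∥ inner = 31 5c 5c 5c 5c 5c 5c ∥ 03 ba.
Outer hash (tag): sum = 49+92+92+92+92+92+92+3+186 = 790 → 03 16.

0316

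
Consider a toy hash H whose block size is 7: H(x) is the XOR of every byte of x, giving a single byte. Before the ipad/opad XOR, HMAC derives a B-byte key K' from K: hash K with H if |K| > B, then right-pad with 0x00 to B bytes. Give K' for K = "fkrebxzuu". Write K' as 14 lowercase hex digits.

|K| = 9 > B = 7, so first hash the key.
H(K): XOR 66⊕6b⊕72⊕65⊕62⊕78⊕7a⊕75⊕75 = 7a.
Zero-pad H(K) = 7a to 7 bytes: K' = 7a 00 00 00 00 00 00.

7a000000000000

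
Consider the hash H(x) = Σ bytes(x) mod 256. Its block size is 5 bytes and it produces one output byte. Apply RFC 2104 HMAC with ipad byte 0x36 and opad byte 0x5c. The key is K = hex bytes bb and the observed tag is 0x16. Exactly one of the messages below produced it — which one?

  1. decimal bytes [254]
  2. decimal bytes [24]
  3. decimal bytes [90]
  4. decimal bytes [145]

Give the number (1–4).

Key hex bytes bb is 1 byte ≤ B = 5; zero-pad to 5 bytes: K' = bb 00 00 00 00.
K' ⊕ ipad = 8d 36 36 36 36; K' ⊕ opad = e7 5c 5c 5c 5c.
m1: inner = H(8d 36 36 36 36 fe) = 63; tag = H(e7 5c 5c 5c 5c 63) = ba
m2: inner = H(8d 36 36 36 36 18) = 7d; tag = H(e7 5c 5c 5c 5c 7d) = d4
m3: inner = H(8d 36 36 36 36 5a) = bf; tag = H(e7 5c 5c 5c 5c bf) = 16 ← matches
m4: inner = H(8d 36 36 36 36 91) = f6; tag = H(e7 5c 5c 5c 5c f6) = 4d

3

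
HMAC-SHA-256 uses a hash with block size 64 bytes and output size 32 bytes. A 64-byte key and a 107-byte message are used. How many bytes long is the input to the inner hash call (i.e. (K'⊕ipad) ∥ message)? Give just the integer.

Key is 64 ≤ 64 bytes, zero-padded: |K'| = 64.
Inner input = (K'⊕ipad) ∥ m → 64 + 107 = 171 bytes.

171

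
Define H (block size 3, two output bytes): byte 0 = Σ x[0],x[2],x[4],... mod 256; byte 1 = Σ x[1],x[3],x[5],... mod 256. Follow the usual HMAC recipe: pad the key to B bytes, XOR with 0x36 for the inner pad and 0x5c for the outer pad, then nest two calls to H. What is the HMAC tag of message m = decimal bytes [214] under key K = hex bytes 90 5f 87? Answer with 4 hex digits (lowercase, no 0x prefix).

e65a

Key hex bytes 90 5f 87 is exactly B = 3 bytes: K' = 90 5f 87.
K' ⊕ ipad = a6 69 b1.  K' ⊕ opad = cc 03 db.
Inner input = (K'⊕ipad) ∥ m = a6 69 b1 ∥ d6.
Inner hash: even-index sum = 343 mod 256 = 87; odd-index sum = 319 mod 256 = 63 → 57 3f.
Outer input = (K'⊕opad) ∥ inner = cc 03 db ∥ 57 3f.
Outer hash (tag): even-index sum = 486 mod 256 = 230; odd-index sum = 90 mod 256 = 90 → e6 5a.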